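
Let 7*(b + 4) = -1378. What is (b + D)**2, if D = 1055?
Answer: 35748441/49 ≈ 7.2956e+5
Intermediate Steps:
b = -1406/7 (b = -4 + (1/7)*(-1378) = -4 - 1378/7 = -1406/7 ≈ -200.86)
(b + D)**2 = (-1406/7 + 1055)**2 = (5979/7)**2 = 35748441/49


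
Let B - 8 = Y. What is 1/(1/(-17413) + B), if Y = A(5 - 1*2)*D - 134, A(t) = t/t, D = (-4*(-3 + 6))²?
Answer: 17413/313433 ≈ 0.055556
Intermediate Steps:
D = 144 (D = (-4*3)² = (-12)² = 144)
A(t) = 1
Y = 10 (Y = 1*144 - 134 = 144 - 134 = 10)
B = 18 (B = 8 + 10 = 18)
1/(1/(-17413) + B) = 1/(1/(-17413) + 18) = 1/(-1/17413 + 18) = 1/(313433/17413) = 17413/313433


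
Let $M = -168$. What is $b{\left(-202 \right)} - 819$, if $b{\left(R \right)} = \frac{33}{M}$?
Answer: $- \frac{45875}{56} \approx -819.2$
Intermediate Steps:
$b{\left(R \right)} = - \frac{11}{56}$ ($b{\left(R \right)} = \frac{33}{-168} = 33 \left(- \frac{1}{168}\right) = - \frac{11}{56}$)
$b{\left(-202 \right)} - 819 = - \frac{11}{56} - 819 = - \frac{45875}{56}$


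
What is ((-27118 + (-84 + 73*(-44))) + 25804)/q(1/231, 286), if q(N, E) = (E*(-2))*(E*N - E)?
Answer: -9681/342056 ≈ -0.028302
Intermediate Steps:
q(N, E) = -2*E*(-E + E*N) (q(N, E) = (-2*E)*(-E + E*N) = -2*E*(-E + E*N))
((-27118 + (-84 + 73*(-44))) + 25804)/q(1/231, 286) = ((-27118 + (-84 + 73*(-44))) + 25804)/((2*286²*(1 - 1/231))) = ((-27118 + (-84 - 3212)) + 25804)/((2*81796*(1 - 1*1/231))) = ((-27118 - 3296) + 25804)/((2*81796*(1 - 1/231))) = (-30414 + 25804)/((2*81796*(230/231))) = -4610/3420560/21 = -4610*21/3420560 = -9681/342056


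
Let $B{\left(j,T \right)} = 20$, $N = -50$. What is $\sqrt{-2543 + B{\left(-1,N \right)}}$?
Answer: $29 i \sqrt{3} \approx 50.229 i$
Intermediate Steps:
$\sqrt{-2543 + B{\left(-1,N \right)}} = \sqrt{-2543 + 20} = \sqrt{-2523} = 29 i \sqrt{3}$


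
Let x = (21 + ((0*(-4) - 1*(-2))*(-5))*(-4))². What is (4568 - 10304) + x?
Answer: -2015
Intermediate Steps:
x = 3721 (x = (21 + ((0 + 2)*(-5))*(-4))² = (21 + (2*(-5))*(-4))² = (21 - 10*(-4))² = (21 + 40)² = 61² = 3721)
(4568 - 10304) + x = (4568 - 10304) + 3721 = -5736 + 3721 = -2015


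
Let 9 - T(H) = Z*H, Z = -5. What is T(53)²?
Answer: 75076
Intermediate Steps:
T(H) = 9 + 5*H (T(H) = 9 - (-5)*H = 9 + 5*H)
T(53)² = (9 + 5*53)² = (9 + 265)² = 274² = 75076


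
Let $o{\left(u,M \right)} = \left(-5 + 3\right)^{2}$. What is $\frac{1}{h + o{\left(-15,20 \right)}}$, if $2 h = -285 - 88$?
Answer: $- \frac{2}{365} \approx -0.0054795$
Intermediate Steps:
$h = - \frac{373}{2}$ ($h = \frac{-285 - 88}{2} = \frac{1}{2} \left(-373\right) = - \frac{373}{2} \approx -186.5$)
$o{\left(u,M \right)} = 4$ ($o{\left(u,M \right)} = \left(-2\right)^{2} = 4$)
$\frac{1}{h + o{\left(-15,20 \right)}} = \frac{1}{- \frac{373}{2} + 4} = \frac{1}{- \frac{365}{2}} = - \frac{2}{365}$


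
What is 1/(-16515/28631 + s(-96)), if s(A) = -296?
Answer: -28631/8491291 ≈ -0.0033718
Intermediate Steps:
1/(-16515/28631 + s(-96)) = 1/(-16515/28631 - 296) = 1/(-8491291/28631) = -28631/8491291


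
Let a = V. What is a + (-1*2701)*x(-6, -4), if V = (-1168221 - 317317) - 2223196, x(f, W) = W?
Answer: -3697930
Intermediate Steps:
V = -3708734 (V = -1485538 - 2223196 = -3708734)
a = -3708734
a + (-1*2701)*x(-6, -4) = -3708734 - 1*2701*(-4) = -3708734 - 2701*(-4) = -3708734 + 10804 = -3697930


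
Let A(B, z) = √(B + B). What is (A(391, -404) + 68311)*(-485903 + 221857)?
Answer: -18037246306 - 264046*√782 ≈ -1.8045e+10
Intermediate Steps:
A(B, z) = √2*√B (A(B, z) = √(2*B) = √2*√B)
(A(391, -404) + 68311)*(-485903 + 221857) = (√2*√391 + 68311)*(-485903 + 221857) = (√782 + 68311)*(-264046) = (68311 + √782)*(-264046) = -18037246306 - 264046*√782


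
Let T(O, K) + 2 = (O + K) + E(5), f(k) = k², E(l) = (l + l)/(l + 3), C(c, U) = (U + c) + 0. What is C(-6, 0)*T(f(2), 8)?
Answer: -135/2 ≈ -67.500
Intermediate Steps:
C(c, U) = U + c
E(l) = 2*l/(3 + l) (E(l) = (2*l)/(3 + l) = 2*l/(3 + l))
T(O, K) = -¾ + K + O (T(O, K) = -2 + ((O + K) + 2*5/(3 + 5)) = -2 + ((K + O) + 2*5/8) = -2 + ((K + O) + 2*5*(⅛)) = -2 + ((K + O) + 5/4) = -2 + (5/4 + K + O) = -¾ + K + O)
C(-6, 0)*T(f(2), 8) = (0 - 6)*(-¾ + 8 + 2²) = -6*(-¾ + 8 + 4) = -6*45/4 = -135/2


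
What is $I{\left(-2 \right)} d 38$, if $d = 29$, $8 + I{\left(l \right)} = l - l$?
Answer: $-8816$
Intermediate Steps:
$I{\left(l \right)} = -8$ ($I{\left(l \right)} = -8 + \left(l - l\right) = -8 + 0 = -8$)
$I{\left(-2 \right)} d 38 = \left(-8\right) 29 \cdot 38 = \left(-232\right) 38 = -8816$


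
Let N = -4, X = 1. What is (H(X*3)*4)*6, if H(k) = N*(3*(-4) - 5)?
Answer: 1632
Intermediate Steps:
H(k) = 68 (H(k) = -4*(3*(-4) - 5) = -4*(-12 - 5) = -4*(-17) = 68)
(H(X*3)*4)*6 = (68*4)*6 = 272*6 = 1632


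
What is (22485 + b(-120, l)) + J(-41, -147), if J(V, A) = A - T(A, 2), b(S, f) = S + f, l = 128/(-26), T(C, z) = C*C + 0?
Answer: 7853/13 ≈ 604.08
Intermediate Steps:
T(C, z) = C² (T(C, z) = C² + 0 = C²)
l = -64/13 (l = 128*(-1/26) = -64/13 ≈ -4.9231)
J(V, A) = A - A²
(22485 + b(-120, l)) + J(-41, -147) = (22485 + (-120 - 64/13)) - 147*(1 - 1*(-147)) = (22485 - 1624/13) - 147*(1 + 147) = 290681/13 - 147*148 = 290681/13 - 21756 = 7853/13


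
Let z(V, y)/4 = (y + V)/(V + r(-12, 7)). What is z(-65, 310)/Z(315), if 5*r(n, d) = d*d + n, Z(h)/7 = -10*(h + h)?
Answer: 1/2592 ≈ 0.00038580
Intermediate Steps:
Z(h) = -140*h (Z(h) = 7*(-10*(h + h)) = 7*(-20*h) = -140*h)
r(n, d) = n/5 + d²/5 (r(n, d) = (d*d + n)/5 = (d² + n)/5 = (n + d²)/5 = n/5 + d²/5)
z(V, y) = 4*(V + y)/(37/5 + V) (z(V, y) = 4*((y + V)/(V + ((⅕)*(-12) + (⅕)*7²))) = 4*((V + y)/(V + (-12/5 + (⅕)*49))) = 4*((V + y)/(V + (-12/5 + 49/5))) = 4*((V + y)/(V + 37/5)) = 4*((V + y)/(37/5 + V)) = 4*(V + y)/(37/5 + V))
z(-65, 310)/Z(315) = (20*(-65 + 310)/(37 + 5*(-65)))/((-140*315)) = (20*245/(37 - 325))/(-44100) = (20*245/(-288))*(-1/44100) = (20*(-1/288)*245)*(-1/44100) = -1225/72*(-1/44100) = 1/2592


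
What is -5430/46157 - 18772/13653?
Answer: -940594994/630181521 ≈ -1.4926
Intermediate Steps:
-5430/46157 - 18772/13653 = -940594994/630181521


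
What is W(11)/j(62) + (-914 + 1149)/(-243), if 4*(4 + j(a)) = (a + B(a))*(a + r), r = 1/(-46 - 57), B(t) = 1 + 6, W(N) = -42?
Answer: -107350367/106656831 ≈ -1.0065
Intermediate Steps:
B(t) = 7
r = -1/103 (r = 1/(-103) = -1/103 ≈ -0.0097087)
j(a) = -4 + (7 + a)*(-1/103 + a)/4 (j(a) = -4 + ((a + 7)*(a - 1/103))/4 = -4 + ((7 + a)*(-1/103 + a))/4 = -4 + (7 + a)*(-1/103 + a)/4)
W(11)/j(62) + (-914 + 1149)/(-243) = -42/(-1655/412 + (1/4)*62**2 + (180/103)*62) + (-914 + 1149)/(-243) = -42/(-1655/412 + (1/4)*3844 + 11160/103) + 235*(-1/243) = -42/(-1655/412 + 961 + 11160/103) - 235/243 = -42/438917/412 - 235/243 = -42*412/438917 - 235/243 = -17304/438917 - 235/243 = -107350367/106656831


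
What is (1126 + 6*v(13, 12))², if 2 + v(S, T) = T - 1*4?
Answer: 1350244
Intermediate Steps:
v(S, T) = -6 + T (v(S, T) = -2 + (T - 1*4) = -2 + (T - 4) = -2 + (-4 + T) = -6 + T)
(1126 + 6*v(13, 12))² = (1126 + 6*(-6 + 12))² = (1126 + 6*6)² = (1126 + 36)² = 1162² = 1350244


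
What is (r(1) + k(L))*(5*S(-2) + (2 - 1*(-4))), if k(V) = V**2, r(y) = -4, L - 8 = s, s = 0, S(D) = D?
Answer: -240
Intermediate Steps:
L = 8 (L = 8 + 0 = 8)
(r(1) + k(L))*(5*S(-2) + (2 - 1*(-4))) = (-4 + 8**2)*(5*(-2) + (2 - 1*(-4))) = (-4 + 64)*(-10 + (2 + 4)) = 60*(-10 + 6) = 60*(-4) = -240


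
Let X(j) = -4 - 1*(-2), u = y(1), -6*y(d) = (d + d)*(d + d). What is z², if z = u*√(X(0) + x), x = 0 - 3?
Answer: -20/9 ≈ -2.2222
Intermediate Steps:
x = -3
y(d) = -2*d²/3 (y(d) = -(d + d)*(d + d)/6 = -2*d*2*d/6 = -2*d²/3)
u = -⅔ (u = -⅔*1² = -⅔*1 = -⅔ ≈ -0.66667)
X(j) = -2 (X(j) = -4 + 2 = -2)
z = -2*I*√5/3 (z = -2*√(-2 - 3)/3 = -2*I*√5/3 ≈ -1.4907*I)
z² = (-2*I*√5/3)² = -20/9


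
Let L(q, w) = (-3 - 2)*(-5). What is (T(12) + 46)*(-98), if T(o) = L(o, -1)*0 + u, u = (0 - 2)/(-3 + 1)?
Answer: -4606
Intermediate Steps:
L(q, w) = 25 (L(q, w) = -5*(-5) = 25)
u = 1 (u = -2/(-2) = -2*(-½) = 1)
T(o) = 1 (T(o) = 25*0 + 1 = 0 + 1 = 1)
(T(12) + 46)*(-98) = (1 + 46)*(-98) = 47*(-98) = -4606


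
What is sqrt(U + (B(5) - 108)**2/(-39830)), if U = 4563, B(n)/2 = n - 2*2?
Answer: sqrt(1809606885205)/19915 ≈ 67.548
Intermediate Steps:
B(n) = -8 + 2*n (B(n) = 2*(n - 2*2) = 2*(n - 4) = 2*(-4 + n) = -8 + 2*n)
sqrt(U + (B(5) - 108)**2/(-39830)) = sqrt(4563 + ((-8 + 2*5) - 108)**2/(-39830)) = sqrt(4563 + ((-8 + 10) - 108)**2*(-1/39830)) = sqrt(4563 + (2 - 108)**2*(-1/39830)) = sqrt(4563 + (-106)**2*(-1/39830)) = sqrt(4563 + 11236*(-1/39830)) = sqrt(4563 - 5618/19915) = sqrt(90866527/19915) = sqrt(1809606885205)/19915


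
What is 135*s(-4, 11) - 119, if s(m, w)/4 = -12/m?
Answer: 1501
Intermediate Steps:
s(m, w) = -48/m (s(m, w) = 4*(-12/m) = -48/m)
135*s(-4, 11) - 119 = 135*(-48/(-4)) - 119 = 135*(-48*(-¼)) - 119 = 135*12 - 119 = 1620 - 119 = 1501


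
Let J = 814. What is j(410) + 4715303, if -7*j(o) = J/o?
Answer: 6766459398/1435 ≈ 4.7153e+6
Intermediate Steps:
j(o) = -814/(7*o)
j(410) + 4715303 = -814/7/410 + 4715303 = -814/7*1/410 + 4715303 = -407/1435 + 4715303 = 6766459398/1435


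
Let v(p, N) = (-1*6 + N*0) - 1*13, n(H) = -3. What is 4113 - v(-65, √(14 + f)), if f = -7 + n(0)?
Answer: 4132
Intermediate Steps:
f = -10 (f = -7 - 3 = -10)
v(p, N) = -19 (v(p, N) = (-6 + 0) - 13 = -6 - 13 = -19)
4113 - v(-65, √(14 + f)) = 4113 - 1*(-19) = 4113 + 19 = 4132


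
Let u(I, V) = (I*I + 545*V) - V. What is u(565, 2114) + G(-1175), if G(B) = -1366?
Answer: 1467875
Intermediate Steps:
u(I, V) = I² + 544*V (u(I, V) = (I² + 545*V) - V = I² + 544*V)
u(565, 2114) + G(-1175) = (565² + 544*2114) - 1366 = (319225 + 1150016) - 1366 = 1469241 - 1366 = 1467875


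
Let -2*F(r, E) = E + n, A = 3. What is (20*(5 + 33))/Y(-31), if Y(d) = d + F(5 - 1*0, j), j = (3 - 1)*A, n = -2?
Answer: -760/33 ≈ -23.030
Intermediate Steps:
j = 6 (j = (3 - 1)*3 = 2*3 = 6)
F(r, E) = 1 - E/2 (F(r, E) = -(E - 2)/2 = -(-2 + E)/2 = 1 - E/2)
Y(d) = -2 + d (Y(d) = d + (1 - ½*6) = d + (1 - 3) = d - 2 = -2 + d)
(20*(5 + 33))/Y(-31) = (20*(5 + 33))/(-2 - 31) = (20*38)/(-33) = 760*(-1/33) = -760/33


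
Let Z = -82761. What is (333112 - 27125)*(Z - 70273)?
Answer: -46826414558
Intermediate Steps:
(333112 - 27125)*(Z - 70273) = (333112 - 27125)*(-82761 - 70273) = 305987*(-153034) = -46826414558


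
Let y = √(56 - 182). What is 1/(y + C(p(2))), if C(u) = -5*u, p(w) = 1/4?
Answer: -20/2041 - 48*I*√14/2041 ≈ -0.0097991 - 0.087996*I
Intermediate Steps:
p(w) = ¼
y = 3*I*√14 (y = √(-126) = 3*I*√14 ≈ 11.225*I)
1/(y + C(p(2))) = 1/(3*I*√14 - 5*¼) = 1/(3*I*√14 - 5/4) = 1/(-5/4 + 3*I*√14)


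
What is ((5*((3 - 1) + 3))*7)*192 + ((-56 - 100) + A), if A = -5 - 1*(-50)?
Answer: 33489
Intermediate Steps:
A = 45 (A = -5 + 50 = 45)
((5*((3 - 1) + 3))*7)*192 + ((-56 - 100) + A) = ((5*((3 - 1) + 3))*7)*192 + ((-56 - 100) + 45) = ((5*(2 + 3))*7)*192 + (-156 + 45) = ((5*5)*7)*192 - 111 = (25*7)*192 - 111 = 175*192 - 111 = 33600 - 111 = 33489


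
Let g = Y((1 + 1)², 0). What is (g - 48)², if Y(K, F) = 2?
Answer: 2116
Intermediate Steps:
g = 2
(g - 48)² = (2 - 48)² = (-46)² = 2116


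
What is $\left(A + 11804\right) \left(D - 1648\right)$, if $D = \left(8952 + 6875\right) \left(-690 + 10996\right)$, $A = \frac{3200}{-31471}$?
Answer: $\frac{60592707018644376}{31471} \approx 1.9254 \cdot 10^{12}$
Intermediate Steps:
$A = - \frac{3200}{31471}$ ($A = 3200 \left(- \frac{1}{31471}\right) = - \frac{3200}{31471} \approx -0.10168$)
$D = 163113062$ ($D = 15827 \cdot 10306 = 163113062$)
$\left(A + 11804\right) \left(D - 1648\right) = \left(- \frac{3200}{31471} + 11804\right) \left(163113062 - 1648\right) = \frac{371480484}{31471} \cdot 163111414 = \frac{60592707018644376}{31471}$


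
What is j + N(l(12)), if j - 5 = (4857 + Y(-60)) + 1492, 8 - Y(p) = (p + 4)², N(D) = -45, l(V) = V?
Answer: 3181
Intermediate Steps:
Y(p) = 8 - (4 + p)² (Y(p) = 8 - (p + 4)² = 8 - (4 + p)²)
j = 3226 (j = 5 + ((4857 + (8 - (4 - 60)²)) + 1492) = 5 + ((4857 + (8 - 1*(-56)²)) + 1492) = 5 + ((4857 + (8 - 1*3136)) + 1492) = 5 + ((4857 + (8 - 3136)) + 1492) = 5 + ((4857 - 3128) + 1492) = 5 + (1729 + 1492) = 5 + 3221 = 3226)
j + N(l(12)) = 3226 - 45 = 3181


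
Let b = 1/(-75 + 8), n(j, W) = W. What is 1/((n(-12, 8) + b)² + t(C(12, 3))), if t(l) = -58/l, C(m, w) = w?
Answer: 13467/598313 ≈ 0.022508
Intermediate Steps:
b = -1/67 (b = 1/(-67) = -1/67 ≈ -0.014925)
1/((n(-12, 8) + b)² + t(C(12, 3))) = 1/((8 - 1/67)² - 58/3) = 1/((535/67)² - 58*⅓) = 1/(286225/4489 - 58/3) = 1/(598313/13467) = 13467/598313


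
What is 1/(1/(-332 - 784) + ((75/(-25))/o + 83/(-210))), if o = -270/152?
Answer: 7812/10099 ≈ 0.77354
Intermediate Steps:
o = -135/76 (o = -270*1/152 = -135/76 ≈ -1.7763)
1/(1/(-332 - 784) + ((75/(-25))/o + 83/(-210))) = 1/(1/(-332 - 784) + ((75/(-25))/(-135/76) + 83/(-210))) = 1/(1/(-1116) + ((75*(-1/25))*(-76/135) + 83*(-1/210))) = 1/(-1/1116 + (-3*(-76/135) - 83/210)) = 1/(-1/1116 + (76/45 - 83/210)) = 1/(-1/1116 + 163/126) = 1/(10099/7812) = 7812/10099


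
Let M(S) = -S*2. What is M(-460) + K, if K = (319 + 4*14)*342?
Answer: 129170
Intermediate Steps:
M(S) = -2*S
K = 128250 (K = (319 + 56)*342 = 375*342 = 128250)
M(-460) + K = -2*(-460) + 128250 = 920 + 128250 = 129170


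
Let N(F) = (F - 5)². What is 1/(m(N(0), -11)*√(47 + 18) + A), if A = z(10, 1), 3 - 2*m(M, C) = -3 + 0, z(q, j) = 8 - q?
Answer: 2/581 + 3*√65/581 ≈ 0.045072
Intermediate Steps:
N(F) = (-5 + F)²
m(M, C) = 3 (m(M, C) = 3/2 - (-3 + 0)/2 = 3/2 - ½*(-3) = 3/2 + 3/2 = 3)
A = -2 (A = 8 - 1*10 = 8 - 10 = -2)
1/(m(N(0), -11)*√(47 + 18) + A) = 1/(3*√(47 + 18) - 2) = 1/(3*√65 - 2) = 1/(-2 + 3*√65)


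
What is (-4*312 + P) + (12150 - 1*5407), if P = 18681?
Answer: 24176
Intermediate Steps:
(-4*312 + P) + (12150 - 1*5407) = (-4*312 + 18681) + (12150 - 1*5407) = (-1248 + 18681) + (12150 - 5407) = 17433 + 6743 = 24176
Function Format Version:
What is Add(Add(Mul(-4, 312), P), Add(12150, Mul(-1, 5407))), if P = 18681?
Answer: 24176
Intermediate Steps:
Add(Add(Mul(-4, 312), P), Add(12150, Mul(-1, 5407))) = Add(Add(Mul(-4, 312), 18681), Add(12150, Mul(-1, 5407))) = Add(Add(-1248, 18681), Add(12150, -5407)) = Add(17433, 6743) = 24176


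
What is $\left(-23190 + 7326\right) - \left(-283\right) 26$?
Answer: $-8506$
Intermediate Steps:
$\left(-23190 + 7326\right) - \left(-283\right) 26 = -15864 - -7358 = -15864 + 7358 = -8506$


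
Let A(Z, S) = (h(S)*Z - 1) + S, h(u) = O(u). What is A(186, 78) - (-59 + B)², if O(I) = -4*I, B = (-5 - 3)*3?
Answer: -64844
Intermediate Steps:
B = -24 (B = -8*3 = -24)
h(u) = -4*u
A(Z, S) = -1 + S - 4*S*Z (A(Z, S) = ((-4*S)*Z - 1) + S = (-4*S*Z - 1) + S = (-1 - 4*S*Z) + S = -1 + S - 4*S*Z)
A(186, 78) - (-59 + B)² = (-1 + 78 - 4*78*186) - (-59 - 24)² = (-1 + 78 - 58032) - 1*(-83)² = -57955 - 1*6889 = -57955 - 6889 = -64844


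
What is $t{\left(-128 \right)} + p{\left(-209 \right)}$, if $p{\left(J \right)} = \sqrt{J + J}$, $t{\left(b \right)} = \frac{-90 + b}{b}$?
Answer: $\frac{109}{64} + i \sqrt{418} \approx 1.7031 + 20.445 i$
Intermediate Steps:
$t{\left(b \right)} = \frac{-90 + b}{b}$
$p{\left(J \right)} = \sqrt{2} \sqrt{J}$ ($p{\left(J \right)} = \sqrt{2 J} = \sqrt{2} \sqrt{J}$)
$t{\left(-128 \right)} + p{\left(-209 \right)} = \frac{-90 - 128}{-128} + \sqrt{2} \sqrt{-209} = \left(- \frac{1}{128}\right) \left(-218\right) + \sqrt{2} i \sqrt{209} = \frac{109}{64} + i \sqrt{418}$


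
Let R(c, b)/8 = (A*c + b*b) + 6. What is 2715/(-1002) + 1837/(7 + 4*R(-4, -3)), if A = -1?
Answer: 56983/205410 ≈ 0.27741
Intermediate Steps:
R(c, b) = 48 - 8*c + 8*b**2 (R(c, b) = 8*((-c + b*b) + 6) = 8*((-c + b**2) + 6) = 8*((b**2 - c) + 6) = 8*(6 + b**2 - c) = 48 - 8*c + 8*b**2)
2715/(-1002) + 1837/(7 + 4*R(-4, -3)) = 2715/(-1002) + 1837/(7 + 4*(48 - 8*(-4) + 8*(-3)**2)) = 2715*(-1/1002) + 1837/(7 + 4*(48 + 32 + 8*9)) = -905/334 + 1837/(7 + 4*(48 + 32 + 72)) = -905/334 + 1837/(7 + 4*152) = -905/334 + 1837/(7 + 608) = -905/334 + 1837/615 = 56983/205410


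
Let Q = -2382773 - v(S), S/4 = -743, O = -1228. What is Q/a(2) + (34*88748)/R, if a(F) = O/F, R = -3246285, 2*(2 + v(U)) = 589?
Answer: 15468514166839/3986437980 ≈ 3880.3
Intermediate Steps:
S = -2972 (S = 4*(-743) = -2972)
v(U) = 585/2 (v(U) = -2 + (½)*589 = -2 + 589/2 = 585/2)
a(F) = -1228/F
Q = -4766131/2 (Q = -2382773 - 1*585/2 = -2382773 - 585/2 = -4766131/2 ≈ -2.3831e+6)
Q/a(2) + (34*88748)/R = -4766131/(2*((-1228/2))) + (34*88748)/(-3246285) = -4766131/(2*((-1228*½))) + 3017432*(-1/3246285) = -4766131/2/(-614) - 3017432/3246285 = -4766131/2*(-1/614) - 3017432/3246285 = 4766131/1228 - 3017432/3246285 = 15468514166839/3986437980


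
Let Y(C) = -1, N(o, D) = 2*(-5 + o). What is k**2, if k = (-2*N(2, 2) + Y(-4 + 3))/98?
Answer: 121/9604 ≈ 0.012599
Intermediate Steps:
N(o, D) = -10 + 2*o
k = 11/98 (k = (-2*(-10 + 2*2) - 1)/98 = (-2*(-10 + 4) - 1)*(1/98) = (-2*(-6) - 1)*(1/98) = (12 - 1)*(1/98) = 11*(1/98) = 11/98 ≈ 0.11224)
k**2 = (11/98)**2 = 121/9604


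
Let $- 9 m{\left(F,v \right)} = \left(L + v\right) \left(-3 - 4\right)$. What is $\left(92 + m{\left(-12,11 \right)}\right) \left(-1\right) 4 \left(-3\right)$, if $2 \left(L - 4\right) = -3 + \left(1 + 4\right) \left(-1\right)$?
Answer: $\frac{3620}{3} \approx 1206.7$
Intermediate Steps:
$L = 0$ ($L = 4 + \frac{-3 + \left(1 + 4\right) \left(-1\right)}{2} = 4 + \frac{-3 + 5 \left(-1\right)}{2} = 4 + \frac{-3 - 5}{2} = 4 + \frac{1}{2} \left(-8\right) = 4 - 4 = 0$)
$m{\left(F,v \right)} = \frac{7 v}{9}$ ($m{\left(F,v \right)} = - \frac{\left(0 + v\right) \left(-3 - 4\right)}{9} = - \frac{v \left(-7\right)}{9} = - \frac{\left(-7\right) v}{9} = \frac{7 v}{9}$)
$\left(92 + m{\left(-12,11 \right)}\right) \left(-1\right) 4 \left(-3\right) = \left(92 + \frac{7}{9} \cdot 11\right) \left(-1\right) 4 \left(-3\right) = \left(92 + \frac{77}{9}\right) \left(\left(-4\right) \left(-3\right)\right) = \frac{905}{9} \cdot 12 = \frac{3620}{3}$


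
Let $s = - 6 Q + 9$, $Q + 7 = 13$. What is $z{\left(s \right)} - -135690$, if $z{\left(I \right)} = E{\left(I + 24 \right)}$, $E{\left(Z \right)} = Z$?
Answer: $135687$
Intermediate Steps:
$Q = 6$ ($Q = -7 + 13 = 6$)
$s = -27$ ($s = \left(-6\right) 6 + 9 = -36 + 9 = -27$)
$z{\left(I \right)} = 24 + I$ ($z{\left(I \right)} = I + 24 = 24 + I$)
$z{\left(s \right)} - -135690 = \left(24 - 27\right) - -135690 = -3 + 135690 = 135687$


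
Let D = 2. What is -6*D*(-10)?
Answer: 120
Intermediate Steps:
-6*D*(-10) = -6*2*(-10) = -12*(-10) = 120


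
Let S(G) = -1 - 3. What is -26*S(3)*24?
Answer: 2496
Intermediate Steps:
S(G) = -4
-26*S(3)*24 = -26*(-4)*24 = 104*24 = 2496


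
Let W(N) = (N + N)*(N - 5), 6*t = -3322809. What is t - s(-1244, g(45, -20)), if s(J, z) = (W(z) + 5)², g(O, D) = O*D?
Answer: -5307315687653/2 ≈ -2.6537e+12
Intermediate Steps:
t = -1107603/2 (t = (⅙)*(-3322809) = -1107603/2 ≈ -5.5380e+5)
g(O, D) = D*O
W(N) = 2*N*(-5 + N) (W(N) = (2*N)*(-5 + N) = 2*N*(-5 + N))
s(J, z) = (5 + 2*z*(-5 + z))² (s(J, z) = (2*z*(-5 + z) + 5)² = (5 + 2*z*(-5 + z))²)
t - s(-1244, g(45, -20)) = -1107603/2 - (5 + 2*(-20*45)*(-5 - 20*45))² = -1107603/2 - (5 + 2*(-900)*(-5 - 900))² = -1107603/2 - (5 + 2*(-900)*(-905))² = -1107603/2 - (5 + 1629000)² = -1107603/2 - 1*1629005² = -1107603/2 - 1*2653657290025 = -1107603/2 - 2653657290025 = -5307315687653/2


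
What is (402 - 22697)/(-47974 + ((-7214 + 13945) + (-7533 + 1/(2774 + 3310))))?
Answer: 135642780/296753183 ≈ 0.45709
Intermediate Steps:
(402 - 22697)/(-47974 + ((-7214 + 13945) + (-7533 + 1/(2774 + 3310)))) = -22295/(-47974 + (6731 + (-7533 + 1/6084))) = -22295/(-47974 + (6731 - 45830771/6084)) = -22295/(-47974 - 4879367/6084) = -22295/(-296753183/6084) = -22295*(-6084/296753183) = 135642780/296753183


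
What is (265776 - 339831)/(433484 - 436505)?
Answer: 24685/1007 ≈ 24.513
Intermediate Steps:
(265776 - 339831)/(433484 - 436505) = -74055/(-3021) = -74055*(-1/3021) = 24685/1007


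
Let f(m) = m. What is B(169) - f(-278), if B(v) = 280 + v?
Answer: 727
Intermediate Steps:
B(169) - f(-278) = (280 + 169) - 1*(-278) = 449 + 278 = 727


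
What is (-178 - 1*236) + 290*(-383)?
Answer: -111484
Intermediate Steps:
(-178 - 1*236) + 290*(-383) = (-178 - 236) - 111070 = -414 - 111070 = -111484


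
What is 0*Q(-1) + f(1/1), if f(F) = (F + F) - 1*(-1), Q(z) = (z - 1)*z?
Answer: 3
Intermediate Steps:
Q(z) = z*(-1 + z) (Q(z) = (-1 + z)*z = z*(-1 + z))
f(F) = 1 + 2*F (f(F) = 2*F + 1 = 1 + 2*F)
0*Q(-1) + f(1/1) = 0*(-(-1 - 1)) + (1 + 2/1) = 0*(-1*(-2)) + (1 + 2*1) = 0*2 + (1 + 2) = 0 + 3 = 3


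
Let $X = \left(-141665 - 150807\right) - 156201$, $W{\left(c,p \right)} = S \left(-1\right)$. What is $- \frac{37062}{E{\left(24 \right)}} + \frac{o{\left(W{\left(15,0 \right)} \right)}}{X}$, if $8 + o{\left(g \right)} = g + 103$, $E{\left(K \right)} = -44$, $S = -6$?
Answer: $\frac{8314357141}{9870806} \approx 842.32$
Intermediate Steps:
$W{\left(c,p \right)} = 6$ ($W{\left(c,p \right)} = \left(-6\right) \left(-1\right) = 6$)
$X = -448673$ ($X = -292472 - 156201 = -448673$)
$o{\left(g \right)} = 95 + g$ ($o{\left(g \right)} = -8 + \left(g + 103\right) = -8 + \left(103 + g\right) = 95 + g$)
$- \frac{37062}{E{\left(24 \right)}} + \frac{o{\left(W{\left(15,0 \right)} \right)}}{X} = - \frac{37062}{-44} + \frac{95 + 6}{-448673} = \left(-37062\right) \left(- \frac{1}{44}\right) + 101 \left(- \frac{1}{448673}\right) = \frac{18531}{22} - \frac{101}{448673} = \frac{8314357141}{9870806}$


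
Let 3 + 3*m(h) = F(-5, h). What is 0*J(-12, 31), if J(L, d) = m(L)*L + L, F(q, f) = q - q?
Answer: 0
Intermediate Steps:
F(q, f) = 0
m(h) = -1 (m(h) = -1 + (⅓)*0 = -1 + 0 = -1)
J(L, d) = 0 (J(L, d) = -L + L = 0)
0*J(-12, 31) = 0*0 = 0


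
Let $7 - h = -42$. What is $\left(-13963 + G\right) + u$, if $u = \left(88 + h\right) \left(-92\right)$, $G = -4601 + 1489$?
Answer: $-29679$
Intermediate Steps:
$h = 49$ ($h = 7 - -42 = 7 + 42 = 49$)
$G = -3112$
$u = -12604$ ($u = \left(88 + 49\right) \left(-92\right) = 137 \left(-92\right) = -12604$)
$\left(-13963 + G\right) + u = \left(-13963 - 3112\right) - 12604 = -17075 - 12604 = -29679$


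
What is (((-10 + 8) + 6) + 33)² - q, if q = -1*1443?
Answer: 2812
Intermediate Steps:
q = -1443
(((-10 + 8) + 6) + 33)² - q = (((-10 + 8) + 6) + 33)² - 1*(-1443) = ((-2 + 6) + 33)² + 1443 = (4 + 33)² + 1443 = 37² + 1443 = 1369 + 1443 = 2812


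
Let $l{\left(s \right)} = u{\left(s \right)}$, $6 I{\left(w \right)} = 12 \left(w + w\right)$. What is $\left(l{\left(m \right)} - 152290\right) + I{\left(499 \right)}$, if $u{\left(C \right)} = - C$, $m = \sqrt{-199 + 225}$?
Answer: $-150294 - \sqrt{26} \approx -1.503 \cdot 10^{5}$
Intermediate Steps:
$m = \sqrt{26} \approx 5.099$
$I{\left(w \right)} = 4 w$ ($I{\left(w \right)} = \frac{12 \left(w + w\right)}{6} = \frac{12 \cdot 2 w}{6} = \frac{24 w}{6} = 4 w$)
$l{\left(s \right)} = - s$
$\left(l{\left(m \right)} - 152290\right) + I{\left(499 \right)} = \left(- \sqrt{26} - 152290\right) + 4 \cdot 499 = \left(-152290 - \sqrt{26}\right) + 1996 = -150294 - \sqrt{26}$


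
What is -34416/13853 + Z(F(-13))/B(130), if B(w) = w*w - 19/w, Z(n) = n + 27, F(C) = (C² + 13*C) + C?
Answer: -75586085636/30434777793 ≈ -2.4835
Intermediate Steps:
F(C) = C² + 14*C
Z(n) = 27 + n
B(w) = w² - 19/w
-34416/13853 + Z(F(-13))/B(130) = -34416/13853 + (27 - 13*(14 - 13))/(((-19 + 130³)/130)) = -34416*1/13853 + (27 - 13*1)/(((-19 + 2197000)/130)) = -34416/13853 + (27 - 13)/(((1/130)*2196981)) = -34416/13853 + 14/(2196981/130) = -34416/13853 + 14*(130/2196981) = -34416/13853 + 1820/2196981 = -75586085636/30434777793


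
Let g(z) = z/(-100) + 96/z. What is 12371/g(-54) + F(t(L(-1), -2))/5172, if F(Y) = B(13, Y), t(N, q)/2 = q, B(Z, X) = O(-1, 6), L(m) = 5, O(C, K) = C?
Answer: -28792265957/2880804 ≈ -9994.5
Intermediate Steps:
B(Z, X) = -1
t(N, q) = 2*q
F(Y) = -1
g(z) = 96/z - z/100 (g(z) = z*(-1/100) + 96/z = -z/100 + 96/z = 96/z - z/100)
12371/g(-54) + F(t(L(-1), -2))/5172 = 12371/(96/(-54) - 1/100*(-54)) - 1/5172 = 12371/(96*(-1/54) + 27/50) - 1*1/5172 = 12371/(-16/9 + 27/50) - 1/5172 = 12371/(-557/450) - 1/5172 = 12371*(-450/557) - 1/5172 = -5566950/557 - 1/5172 = -28792265957/2880804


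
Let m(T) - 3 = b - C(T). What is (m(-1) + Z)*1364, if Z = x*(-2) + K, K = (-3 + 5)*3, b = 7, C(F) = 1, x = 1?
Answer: 17732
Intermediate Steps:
K = 6 (K = 2*3 = 6)
m(T) = 9 (m(T) = 3 + (7 - 1*1) = 3 + (7 - 1) = 3 + 6 = 9)
Z = 4 (Z = 1*(-2) + 6 = -2 + 6 = 4)
(m(-1) + Z)*1364 = (9 + 4)*1364 = 13*1364 = 17732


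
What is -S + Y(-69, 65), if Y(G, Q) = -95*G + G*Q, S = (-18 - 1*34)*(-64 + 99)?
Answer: 3890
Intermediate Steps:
S = -1820 (S = (-18 - 34)*35 = -52*35 = -1820)
-S + Y(-69, 65) = -1*(-1820) - 69*(-95 + 65) = 1820 - 69*(-30) = 1820 + 2070 = 3890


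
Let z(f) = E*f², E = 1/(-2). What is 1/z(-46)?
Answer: -1/1058 ≈ -0.00094518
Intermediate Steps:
E = -½ ≈ -0.50000
z(f) = -f²/2
1/z(-46) = 1/(-½*(-46)²) = 1/(-½*2116) = 1/(-1058) = -1/1058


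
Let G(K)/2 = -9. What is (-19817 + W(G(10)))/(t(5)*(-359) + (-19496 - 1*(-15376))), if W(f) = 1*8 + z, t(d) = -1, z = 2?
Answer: 19807/3761 ≈ 5.2664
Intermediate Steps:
G(K) = -18 (G(K) = 2*(-9) = -18)
W(f) = 10 (W(f) = 1*8 + 2 = 8 + 2 = 10)
(-19817 + W(G(10)))/(t(5)*(-359) + (-19496 - 1*(-15376))) = (-19817 + 10)/(-1*(-359) + (-19496 - 1*(-15376))) = -19807/(359 + (-19496 + 15376)) = -19807/(359 - 4120) = -19807/(-3761) = -19807*(-1/3761) = 19807/3761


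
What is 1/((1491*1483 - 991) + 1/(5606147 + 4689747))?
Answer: 10295894/22755593674829 ≈ 4.5246e-7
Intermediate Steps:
1/((1491*1483 - 991) + 1/(5606147 + 4689747)) = 1/((2211153 - 991) + 1/10295894) = 1/(2210162 + 1/10295894) = 1/(22755593674829/10295894) = 10295894/22755593674829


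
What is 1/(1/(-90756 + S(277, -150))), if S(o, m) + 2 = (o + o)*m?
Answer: -173858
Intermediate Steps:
S(o, m) = -2 + 2*m*o (S(o, m) = -2 + (o + o)*m = -2 + (2*o)*m = -2 + 2*m*o)
1/(1/(-90756 + S(277, -150))) = 1/(1/(-90756 + (-2 + 2*(-150)*277))) = 1/(1/(-90756 + (-2 - 83100))) = 1/(1/(-90756 - 83102)) = 1/(1/(-173858)) = 1/(-1/173858) = -173858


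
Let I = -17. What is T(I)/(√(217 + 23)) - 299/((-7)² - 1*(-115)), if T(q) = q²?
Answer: -299/164 + 289*√15/60 ≈ 16.832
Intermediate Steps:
T(I)/(√(217 + 23)) - 299/((-7)² - 1*(-115)) = (-17)²/(√(217 + 23)) - 299/((-7)² - 1*(-115)) = 289/(√240) - 299/(49 + 115) = 289/((4*√15)) - 299/164 = 289*(√15/60) - 299*1/164 = 289*√15/60 - 299/164 = -299/164 + 289*√15/60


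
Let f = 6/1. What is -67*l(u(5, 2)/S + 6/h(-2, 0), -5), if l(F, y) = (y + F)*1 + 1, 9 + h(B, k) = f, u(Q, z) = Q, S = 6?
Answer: 2077/6 ≈ 346.17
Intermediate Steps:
f = 6 (f = 6*1 = 6)
h(B, k) = -3 (h(B, k) = -9 + 6 = -3)
l(F, y) = 1 + F + y (l(F, y) = (F + y)*1 + 1 = (F + y) + 1 = 1 + F + y)
-67*l(u(5, 2)/S + 6/h(-2, 0), -5) = -67*(1 + (5/6 + 6/(-3)) - 5) = -67*(1 + (5*(⅙) + 6*(-⅓)) - 5) = -67*(1 + (⅚ - 2) - 5) = -67*(1 - 7/6 - 5) = -67*(-31/6) = 2077/6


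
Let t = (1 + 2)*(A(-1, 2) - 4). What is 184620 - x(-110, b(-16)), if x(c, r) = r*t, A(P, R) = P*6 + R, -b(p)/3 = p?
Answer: 185772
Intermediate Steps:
b(p) = -3*p
A(P, R) = R + 6*P (A(P, R) = 6*P + R = R + 6*P)
t = -24 (t = (1 + 2)*((2 + 6*(-1)) - 4) = 3*((2 - 6) - 4) = 3*(-4 - 4) = 3*(-8) = -24)
x(c, r) = -24*r (x(c, r) = r*(-24) = -24*r)
184620 - x(-110, b(-16)) = 184620 - (-24)*(-3*(-16)) = 184620 - (-24)*48 = 184620 - 1*(-1152) = 184620 + 1152 = 185772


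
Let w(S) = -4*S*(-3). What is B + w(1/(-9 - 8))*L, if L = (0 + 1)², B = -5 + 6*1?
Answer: 5/17 ≈ 0.29412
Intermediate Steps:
B = 1 (B = -5 + 6 = 1)
w(S) = 12*S
L = 1 (L = 1² = 1)
B + w(1/(-9 - 8))*L = 1 + (12/(-9 - 8))*1 = 1 + (12/(-17))*1 = 1 + (12*(-1/17))*1 = 1 - 12/17*1 = 1 - 12/17 = 5/17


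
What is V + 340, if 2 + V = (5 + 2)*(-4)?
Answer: 310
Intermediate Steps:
V = -30 (V = -2 + (5 + 2)*(-4) = -2 + 7*(-4) = -2 - 28 = -30)
V + 340 = -30 + 340 = 310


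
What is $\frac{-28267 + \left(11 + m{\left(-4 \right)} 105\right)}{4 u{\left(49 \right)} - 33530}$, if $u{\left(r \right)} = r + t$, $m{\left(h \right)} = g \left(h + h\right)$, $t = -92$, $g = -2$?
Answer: $\frac{13288}{16851} \approx 0.78856$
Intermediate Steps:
$m{\left(h \right)} = - 4 h$ ($m{\left(h \right)} = - 2 \left(h + h\right) = - 2 \cdot 2 h = - 4 h$)
$u{\left(r \right)} = -92 + r$ ($u{\left(r \right)} = r - 92 = -92 + r$)
$\frac{-28267 + \left(11 + m{\left(-4 \right)} 105\right)}{4 u{\left(49 \right)} - 33530} = \frac{-28267 + \left(11 + \left(-4\right) \left(-4\right) 105\right)}{4 \left(-92 + 49\right) - 33530} = \frac{-28267 + \left(11 + 16 \cdot 105\right)}{4 \left(-43\right) - 33530} = \frac{-28267 + \left(11 + 1680\right)}{-172 - 33530} = \frac{-28267 + 1691}{-33702} = \left(-26576\right) \left(- \frac{1}{33702}\right) = \frac{13288}{16851}$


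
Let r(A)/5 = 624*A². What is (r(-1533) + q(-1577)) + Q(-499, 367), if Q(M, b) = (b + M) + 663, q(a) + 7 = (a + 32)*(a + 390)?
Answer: 7334112119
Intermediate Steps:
q(a) = -7 + (32 + a)*(390 + a) (q(a) = -7 + (a + 32)*(a + 390) = -7 + (32 + a)*(390 + a))
Q(M, b) = 663 + M + b (Q(M, b) = (M + b) + 663 = 663 + M + b)
r(A) = 3120*A² (r(A) = 5*(624*A²) = 3120*A²)
(r(-1533) + q(-1577)) + Q(-499, 367) = (3120*(-1533)² + (12473 + (-1577)² + 422*(-1577))) + (663 - 499 + 367) = (3120*2350089 + (12473 + 2486929 - 665494)) + 531 = (7332277680 + 1833908) + 531 = 7334111588 + 531 = 7334112119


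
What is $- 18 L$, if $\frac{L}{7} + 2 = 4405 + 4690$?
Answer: $-1145718$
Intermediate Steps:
$L = 63651$ ($L = -14 + 7 \left(4405 + 4690\right) = -14 + 7 \cdot 9095 = -14 + 63665 = 63651$)
$- 18 L = \left(-18\right) 63651 = -1145718$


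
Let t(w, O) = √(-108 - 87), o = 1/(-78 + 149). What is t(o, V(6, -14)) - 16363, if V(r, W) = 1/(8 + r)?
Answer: -16363 + I*√195 ≈ -16363.0 + 13.964*I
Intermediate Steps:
o = 1/71 ≈ 0.014085
t(w, O) = I*√195 (t(w, O) = √(-195) = I*√195)
t(o, V(6, -14)) - 16363 = I*√195 - 16363 = -16363 + I*√195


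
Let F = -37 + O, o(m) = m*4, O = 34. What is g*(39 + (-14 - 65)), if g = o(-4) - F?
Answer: 520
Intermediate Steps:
o(m) = 4*m
F = -3 (F = -37 + 34 = -3)
g = -13 (g = 4*(-4) - 1*(-3) = -16 + 3 = -13)
g*(39 + (-14 - 65)) = -13*(39 + (-14 - 65)) = -13*(39 - 79) = -13*(-40) = 520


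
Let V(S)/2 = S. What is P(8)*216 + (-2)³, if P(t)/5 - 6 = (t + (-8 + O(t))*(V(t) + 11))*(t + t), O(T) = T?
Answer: 144712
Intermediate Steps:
V(S) = 2*S
P(t) = 30 + 10*t*(t + (-8 + t)*(11 + 2*t)) (P(t) = 30 + 5*((t + (-8 + t)*(2*t + 11))*(t + t)) = 30 + 5*((t + (-8 + t)*(11 + 2*t))*(2*t)) = 30 + 5*(2*t*(t + (-8 + t)*(11 + 2*t))) = 30 + 10*t*(t + (-8 + t)*(11 + 2*t)))
P(8)*216 + (-2)³ = (30 - 880*8 - 40*8² + 20*8³)*216 + (-2)³ = (30 - 7040 - 40*64 + 20*512)*216 - 8 = (30 - 7040 - 2560 + 10240)*216 - 8 = 670*216 - 8 = 144720 - 8 = 144712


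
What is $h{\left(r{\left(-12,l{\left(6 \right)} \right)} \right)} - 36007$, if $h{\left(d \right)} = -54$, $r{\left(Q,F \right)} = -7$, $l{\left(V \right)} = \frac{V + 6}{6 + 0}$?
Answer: $-36061$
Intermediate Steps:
$l{\left(V \right)} = 1 + \frac{V}{6}$ ($l{\left(V \right)} = \frac{6 + V}{6} = \left(6 + V\right) \frac{1}{6} = 1 + \frac{V}{6}$)
$h{\left(r{\left(-12,l{\left(6 \right)} \right)} \right)} - 36007 = -54 - 36007 = -36061$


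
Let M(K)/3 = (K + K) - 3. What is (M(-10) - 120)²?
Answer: 35721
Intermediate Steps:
M(K) = -9 + 6*K (M(K) = 3*((K + K) - 3) = 3*(2*K - 3) = 3*(-3 + 2*K) = -9 + 6*K)
(M(-10) - 120)² = ((-9 + 6*(-10)) - 120)² = ((-9 - 60) - 120)² = (-69 - 120)² = (-189)² = 35721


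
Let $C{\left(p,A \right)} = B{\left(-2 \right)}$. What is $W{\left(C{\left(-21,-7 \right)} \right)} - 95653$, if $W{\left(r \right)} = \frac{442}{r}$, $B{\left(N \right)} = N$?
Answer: $-95874$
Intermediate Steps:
$C{\left(p,A \right)} = -2$
$W{\left(C{\left(-21,-7 \right)} \right)} - 95653 = \frac{442}{-2} - 95653 = 442 \left(- \frac{1}{2}\right) - 95653 = -221 - 95653 = -95874$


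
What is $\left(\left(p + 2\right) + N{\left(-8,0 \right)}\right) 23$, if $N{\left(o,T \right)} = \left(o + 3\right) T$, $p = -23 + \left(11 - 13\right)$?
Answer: $-529$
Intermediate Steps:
$p = -25$ ($p = -23 + \left(11 - 13\right) = -23 - 2 = -25$)
$N{\left(o,T \right)} = T \left(3 + o\right)$ ($N{\left(o,T \right)} = \left(3 + o\right) T = T \left(3 + o\right)$)
$\left(\left(p + 2\right) + N{\left(-8,0 \right)}\right) 23 = \left(\left(-25 + 2\right) + 0 \left(3 - 8\right)\right) 23 = \left(-23 + 0 \left(-5\right)\right) 23 = \left(-23 + 0\right) 23 = \left(-23\right) 23 = -529$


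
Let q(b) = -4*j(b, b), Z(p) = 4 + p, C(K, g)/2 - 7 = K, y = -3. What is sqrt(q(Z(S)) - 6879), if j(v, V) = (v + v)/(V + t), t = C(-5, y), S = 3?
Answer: 5*I*sqrt(33319)/11 ≈ 82.97*I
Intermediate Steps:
C(K, g) = 14 + 2*K
t = 4 (t = 14 + 2*(-5) = 14 - 10 = 4)
j(v, V) = 2*v/(4 + V) (j(v, V) = (v + v)/(V + 4) = (2*v)/(4 + V) = 2*v/(4 + V))
q(b) = -8*b/(4 + b)
sqrt(q(Z(S)) - 6879) = sqrt(-8*(4 + 3)/(4 + (4 + 3)) - 6879) = sqrt(-8*7/(4 + 7) - 6879) = sqrt(-8*7/11 - 6879) = sqrt(-8*7*1/11 - 6879) = sqrt(-56/11 - 6879) = sqrt(-75725/11) = 5*I*sqrt(33319)/11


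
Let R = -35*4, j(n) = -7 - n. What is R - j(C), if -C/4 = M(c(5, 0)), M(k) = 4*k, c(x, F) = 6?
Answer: -229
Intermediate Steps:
C = -96 (C = -16*6 = -4*24 = -96)
R = -140
R - j(C) = -140 - (-7 - 1*(-96)) = -140 - (-7 + 96) = -140 - 1*89 = -140 - 89 = -229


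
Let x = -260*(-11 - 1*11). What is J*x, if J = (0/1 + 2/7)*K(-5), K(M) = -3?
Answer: -34320/7 ≈ -4902.9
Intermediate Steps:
J = -6/7 (J = (0/1 + 2/7)*(-3) = (0*1 + 2*(1/7))*(-3) = (0 + 2/7)*(-3) = (2/7)*(-3) = -6/7 ≈ -0.85714)
x = 5720 (x = -260*(-11 - 11) = -260*(-22) = 5720)
J*x = -6/7*5720 = -34320/7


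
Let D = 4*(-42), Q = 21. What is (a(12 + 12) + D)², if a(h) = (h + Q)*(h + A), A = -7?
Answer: 356409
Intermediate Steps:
D = -168
a(h) = (-7 + h)*(21 + h) (a(h) = (h + 21)*(h - 7) = (21 + h)*(-7 + h) = (-7 + h)*(21 + h))
(a(12 + 12) + D)² = ((-147 + (12 + 12)² + 14*(12 + 12)) - 168)² = ((-147 + 24² + 14*24) - 168)² = ((-147 + 576 + 336) - 168)² = (765 - 168)² = 597² = 356409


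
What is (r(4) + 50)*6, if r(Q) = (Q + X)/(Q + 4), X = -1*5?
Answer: 1197/4 ≈ 299.25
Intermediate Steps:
X = -5
r(Q) = (-5 + Q)/(4 + Q) (r(Q) = (Q - 5)/(Q + 4) = (-5 + Q)/(4 + Q))
(r(4) + 50)*6 = ((-5 + 4)/(4 + 4) + 50)*6 = (-1/8 + 50)*6 = ((⅛)*(-1) + 50)*6 = (-⅛ + 50)*6 = (399/8)*6 = 1197/4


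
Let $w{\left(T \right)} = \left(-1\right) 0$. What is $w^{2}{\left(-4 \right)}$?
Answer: $0$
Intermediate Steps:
$w{\left(T \right)} = 0$
$w^{2}{\left(-4 \right)} = 0^{2} = 0$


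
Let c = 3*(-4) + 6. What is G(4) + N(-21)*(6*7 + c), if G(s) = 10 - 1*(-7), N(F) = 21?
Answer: 773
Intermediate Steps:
G(s) = 17 (G(s) = 10 + 7 = 17)
c = -6 (c = -12 + 6 = -6)
G(4) + N(-21)*(6*7 + c) = 17 + 21*(6*7 - 6) = 17 + 21*(42 - 6) = 17 + 21*36 = 17 + 756 = 773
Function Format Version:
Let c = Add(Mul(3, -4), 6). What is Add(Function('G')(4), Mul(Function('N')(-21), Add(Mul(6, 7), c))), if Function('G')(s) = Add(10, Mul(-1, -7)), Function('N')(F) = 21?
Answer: 773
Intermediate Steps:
Function('G')(s) = 17 (Function('G')(s) = Add(10, 7) = 17)
c = -6 (c = Add(-12, 6) = -6)
Add(Function('G')(4), Mul(Function('N')(-21), Add(Mul(6, 7), c))) = Add(17, Mul(21, Add(Mul(6, 7), -6))) = Add(17, Mul(21, Add(42, -6))) = Add(17, Mul(21, 36)) = Add(17, 756) = 773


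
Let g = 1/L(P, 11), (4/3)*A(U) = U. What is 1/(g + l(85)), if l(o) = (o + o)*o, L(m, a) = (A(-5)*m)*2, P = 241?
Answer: 3615/52236748 ≈ 6.9204e-5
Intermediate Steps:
A(U) = 3*U/4
L(m, a) = -15*m/2 (L(m, a) = (((3/4)*(-5))*m)*2 = -15*m/4*2 = -15*m/2)
g = -2/3615 (g = 1/(-15/2*241) = 1/(-3615/2) = -2/3615 ≈ -0.00055325)
l(o) = 2*o**2 (l(o) = (2*o)*o = 2*o**2)
1/(g + l(85)) = 1/(-2/3615 + 2*85**2) = 1/(-2/3615 + 2*7225) = 1/(-2/3615 + 14450) = 1/(52236748/3615) = 3615/52236748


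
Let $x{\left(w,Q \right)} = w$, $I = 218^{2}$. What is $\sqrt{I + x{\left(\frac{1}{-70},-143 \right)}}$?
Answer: $\frac{51 \sqrt{89530}}{70} \approx 218.0$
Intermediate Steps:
$I = 47524$
$\sqrt{I + x{\left(\frac{1}{-70},-143 \right)}} = \sqrt{47524 + \frac{1}{-70}} = \sqrt{47524 - \frac{1}{70}} = \sqrt{\frac{3326679}{70}} = \frac{51 \sqrt{89530}}{70}$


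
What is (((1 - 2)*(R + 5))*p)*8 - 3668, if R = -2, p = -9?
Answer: -3452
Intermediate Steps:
(((1 - 2)*(R + 5))*p)*8 - 3668 = (((1 - 2)*(-2 + 5))*(-9))*8 - 3668 = (-1*3*(-9))*8 - 3668 = -3*(-9)*8 - 3668 = 27*8 - 3668 = 216 - 3668 = -3452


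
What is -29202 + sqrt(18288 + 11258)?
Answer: -29202 + sqrt(29546) ≈ -29030.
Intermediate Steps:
-29202 + sqrt(18288 + 11258) = -29202 + sqrt(29546)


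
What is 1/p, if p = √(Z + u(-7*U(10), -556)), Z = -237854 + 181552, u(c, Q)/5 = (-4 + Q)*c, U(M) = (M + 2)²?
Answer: √2766098/2766098 ≈ 0.00060127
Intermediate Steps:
U(M) = (2 + M)²
u(c, Q) = 5*c*(-4 + Q) (u(c, Q) = 5*((-4 + Q)*c) = 5*(c*(-4 + Q)) = 5*c*(-4 + Q))
Z = -56302
p = √2766098 (p = √(-56302 + 5*(-7*(2 + 10)²)*(-4 - 556)) = √(-56302 + 5*(-7*12²)*(-560)) = √(-56302 + 5*(-7*144)*(-560)) = √(-56302 + 5*(-1008)*(-560)) = √(-56302 + 2822400) = √2766098 ≈ 1663.2)
1/p = 1/(√2766098) = √2766098/2766098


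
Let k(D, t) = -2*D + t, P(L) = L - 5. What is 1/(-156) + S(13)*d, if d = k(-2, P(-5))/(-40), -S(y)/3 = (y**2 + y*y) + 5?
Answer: -60199/390 ≈ -154.36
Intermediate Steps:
S(y) = -15 - 6*y**2 (S(y) = -3*((y**2 + y*y) + 5) = -3*((y**2 + y**2) + 5) = -3*(2*y**2 + 5) = -3*(5 + 2*y**2) = -15 - 6*y**2)
P(L) = -5 + L
k(D, t) = t - 2*D
d = 3/20 (d = ((-5 - 5) - 2*(-2))/(-40) = (-10 + 4)*(-1/40) = -6*(-1/40) = 3/20 ≈ 0.15000)
1/(-156) + S(13)*d = 1/(-156) + (-15 - 6*13**2)*(3/20) = -1/156 + (-15 - 6*169)*(3/20) = -1/156 + (-15 - 1014)*(3/20) = -1/156 - 1029*3/20 = -1/156 - 3087/20 = -60199/390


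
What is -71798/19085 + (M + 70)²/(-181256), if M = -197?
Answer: -13321640253/3459270760 ≈ -3.8510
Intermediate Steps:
-71798/19085 + (M + 70)²/(-181256) = -71798/19085 + (-197 + 70)²/(-181256) = -71798*1/19085 + (-127)²*(-1/181256) = -71798/19085 + 16129*(-1/181256) = -71798/19085 - 16129/181256 = -13321640253/3459270760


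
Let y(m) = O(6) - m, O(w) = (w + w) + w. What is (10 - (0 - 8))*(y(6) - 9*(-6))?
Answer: 1188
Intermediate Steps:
O(w) = 3*w (O(w) = 2*w + w = 3*w)
y(m) = 18 - m (y(m) = 3*6 - m = 18 - m)
(10 - (0 - 8))*(y(6) - 9*(-6)) = (10 - (0 - 8))*((18 - 1*6) - 9*(-6)) = (10 - 1*(-8))*((18 - 6) + 54) = (10 + 8)*(12 + 54) = 18*66 = 1188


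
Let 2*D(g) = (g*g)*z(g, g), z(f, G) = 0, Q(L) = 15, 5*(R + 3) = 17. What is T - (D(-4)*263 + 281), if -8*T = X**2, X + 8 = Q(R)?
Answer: -2297/8 ≈ -287.13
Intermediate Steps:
R = 2/5 (R = -3 + (1/5)*17 = -3 + 17/5 = 2/5 ≈ 0.40000)
D(g) = 0 (D(g) = ((g*g)*0)/2 = (g**2*0)/2 = (1/2)*0 = 0)
X = 7 (X = -8 + 15 = 7)
T = -49/8 (T = -1/8*7**2 = -1/8*49 = -49/8 ≈ -6.1250)
T - (D(-4)*263 + 281) = -49/8 - (0*263 + 281) = -49/8 - (0 + 281) = -49/8 - 1*281 = -49/8 - 281 = -2297/8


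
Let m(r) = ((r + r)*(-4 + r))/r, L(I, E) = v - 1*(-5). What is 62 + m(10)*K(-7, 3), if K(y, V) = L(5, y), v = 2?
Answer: 146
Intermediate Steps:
L(I, E) = 7 (L(I, E) = 2 - 1*(-5) = 2 + 5 = 7)
m(r) = -8 + 2*r (m(r) = ((2*r)*(-4 + r))/r = (2*r*(-4 + r))/r = -8 + 2*r)
K(y, V) = 7
62 + m(10)*K(-7, 3) = 62 + (-8 + 2*10)*7 = 62 + (-8 + 20)*7 = 62 + 12*7 = 62 + 84 = 146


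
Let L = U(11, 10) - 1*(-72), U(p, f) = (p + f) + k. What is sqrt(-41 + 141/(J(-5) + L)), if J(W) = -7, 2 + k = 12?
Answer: I*sqrt(2530)/8 ≈ 6.2874*I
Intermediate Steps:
k = 10 (k = -2 + 12 = 10)
U(p, f) = 10 + f + p (U(p, f) = (p + f) + 10 = (f + p) + 10 = 10 + f + p)
L = 103 (L = (10 + 10 + 11) - 1*(-72) = 31 + 72 = 103)
sqrt(-41 + 141/(J(-5) + L)) = sqrt(-41 + 141/(-7 + 103)) = sqrt(-41 + 141/96) = sqrt(-41 + 141*(1/96)) = sqrt(-41 + 47/32) = sqrt(-1265/32) = I*sqrt(2530)/8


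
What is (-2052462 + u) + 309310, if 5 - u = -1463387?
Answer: -279760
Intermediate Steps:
u = 1463392 (u = 5 - 1*(-1463387) = 5 + 1463387 = 1463392)
(-2052462 + u) + 309310 = (-2052462 + 1463392) + 309310 = -589070 + 309310 = -279760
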